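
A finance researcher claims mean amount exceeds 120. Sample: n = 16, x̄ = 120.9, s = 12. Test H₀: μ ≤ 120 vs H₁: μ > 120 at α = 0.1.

t = (120.9 - 120)/(12/√16) = 0.3, df = 15. Critical t = 1.341. Fail to reject H₀.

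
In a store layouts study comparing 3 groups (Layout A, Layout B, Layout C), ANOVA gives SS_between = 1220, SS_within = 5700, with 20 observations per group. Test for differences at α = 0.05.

df_between = 2, df_within = 57. F = MS_between/MS_within = 610.0/100.0 = 6.1. F_crit ≈ 3.159. Reject H₀. At least one mean differs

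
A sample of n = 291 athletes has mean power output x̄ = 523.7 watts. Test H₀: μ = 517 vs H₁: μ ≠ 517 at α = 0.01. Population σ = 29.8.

z = (x̄ - μ₀)/(σ/√n) = (523.7 - 517)/(29.8/√291) = 3.835. Critical value: ±2.576. Since |3.835| > 2.576, Reject H₀.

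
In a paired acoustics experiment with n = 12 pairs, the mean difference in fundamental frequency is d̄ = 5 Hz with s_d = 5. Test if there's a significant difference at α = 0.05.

t = d̄/(s_d/√n) = 5/(5/√12) = 3.464. df = 11, critical t = ±2.201. Reject H₀.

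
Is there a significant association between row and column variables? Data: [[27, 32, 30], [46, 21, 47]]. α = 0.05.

χ² = 8.024. df = 2, critical = 5.991. Reject H₀. Variables are dependent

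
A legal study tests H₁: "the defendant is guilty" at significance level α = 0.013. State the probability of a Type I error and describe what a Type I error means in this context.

P(Type I error) = α = 0.013. A Type I error is rejecting H₀ when H₀ is actually true (false positive) — here, concluding that the defendant is guilty when in fact this is not the case. Consequence: convicting an innocent person.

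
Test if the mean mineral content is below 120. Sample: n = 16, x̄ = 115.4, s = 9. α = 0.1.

t = (115.4 - 120)/(9/√16) = -2.044, df = 15. Critical t = -1.341. Reject H₀.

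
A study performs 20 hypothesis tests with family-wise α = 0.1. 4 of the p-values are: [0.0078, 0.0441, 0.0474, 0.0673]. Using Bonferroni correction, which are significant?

Bonferroni α = 0.1/20 = 0.005. None of the given p-values are significant.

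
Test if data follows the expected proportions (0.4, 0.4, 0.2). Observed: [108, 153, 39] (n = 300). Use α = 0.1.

Expected: [120.0, 120.0, 60.0]. χ² = 17.625. df = 2, critical = 4.605. Reject H₀.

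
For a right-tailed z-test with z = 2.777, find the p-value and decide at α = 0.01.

p = P(Z > 2.777) = 1 - Φ(2.777) ≈ 0.0027. Since p < 0.01, reject H₀ (significant) at α = 0.01.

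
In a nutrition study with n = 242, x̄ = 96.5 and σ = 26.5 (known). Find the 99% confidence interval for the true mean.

CI = x̄ ± z*(σ/√n) = 96.5 ± 2.576(26.5/√242) = 96.5 ± 4.39 = (92.11, 100.89)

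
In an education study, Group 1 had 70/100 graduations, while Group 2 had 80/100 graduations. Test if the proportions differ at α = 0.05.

p̂₁ = 0.7, p̂₂ = 0.8, pooled p̂ = 0.75. z = -1.633. Critical: ±1.96. Fail to reject H₀.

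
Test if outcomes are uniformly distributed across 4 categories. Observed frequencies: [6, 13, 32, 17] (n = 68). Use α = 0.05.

Expected = 17 each. χ² = Σ(O-E)²/E = 21.294. df = 3, critical value = 7.815. Reject H₀.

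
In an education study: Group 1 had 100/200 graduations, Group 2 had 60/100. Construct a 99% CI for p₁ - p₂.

p̂₁ = 0.5, p̂₂ = 0.6. Difference = -0.1. CI = (-0.256, 0.056)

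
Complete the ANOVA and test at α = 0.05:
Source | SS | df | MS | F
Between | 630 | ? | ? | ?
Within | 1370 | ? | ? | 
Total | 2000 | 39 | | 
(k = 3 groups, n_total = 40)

df_between = 2, df_within = 37. MS_between = 315.0, MS_within = 37.03. F = 8.507, F_crit ≈ 3.252. Reject H₀.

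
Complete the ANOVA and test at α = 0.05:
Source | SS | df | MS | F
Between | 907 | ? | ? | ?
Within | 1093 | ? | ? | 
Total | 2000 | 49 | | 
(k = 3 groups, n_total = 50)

df_between = 2, df_within = 47. MS_between = 453.5, MS_within = 23.26. F = 19.501, F_crit ≈ 3.195. Reject H₀.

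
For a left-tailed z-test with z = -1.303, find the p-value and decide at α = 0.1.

p = P(Z < -1.303) = Φ(-1.303) ≈ 0.0963. Since p < 0.1, reject H₀ (significant) at α = 0.1.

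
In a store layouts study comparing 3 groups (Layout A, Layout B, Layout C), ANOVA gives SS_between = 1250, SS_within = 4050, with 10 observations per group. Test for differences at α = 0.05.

df_between = 2, df_within = 27. F = MS_between/MS_within = 625.0/150.0 = 4.167. F_crit ≈ 3.354. Reject H₀. At least one mean differs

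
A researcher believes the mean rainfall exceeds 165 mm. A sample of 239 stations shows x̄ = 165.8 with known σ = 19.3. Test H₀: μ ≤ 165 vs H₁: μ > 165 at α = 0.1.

z = 0.641. Critical value: 1.28. Fail to reject H₀.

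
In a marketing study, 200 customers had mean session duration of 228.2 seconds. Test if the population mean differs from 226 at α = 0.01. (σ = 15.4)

z = (x̄ - μ₀)/(σ/√n) = (228.2 - 226)/(15.4/√200) = 2.02. Critical value: ±2.576. Since |2.02| ≤ 2.576, Fail to reject H₀.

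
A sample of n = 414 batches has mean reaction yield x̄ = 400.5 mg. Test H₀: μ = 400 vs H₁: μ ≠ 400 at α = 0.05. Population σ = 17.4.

z = (x̄ - μ₀)/(σ/√n) = (400.5 - 400)/(17.4/√414) = 0.585. Critical value: ±1.96. Since |0.585| ≤ 1.96, Fail to reject H₀.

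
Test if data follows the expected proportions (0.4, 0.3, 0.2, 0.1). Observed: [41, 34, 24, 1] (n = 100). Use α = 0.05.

Expected: [40.0, 30.0, 20.0, 10.0]. χ² = 9.458. df = 3, critical = 7.815. Reject H₀.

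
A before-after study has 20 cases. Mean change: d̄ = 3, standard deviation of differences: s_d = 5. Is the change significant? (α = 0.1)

t = d̄/(s_d/√n) = 3/(5/√20) = 2.683. df = 19, critical t = ±1.729. Reject H₀.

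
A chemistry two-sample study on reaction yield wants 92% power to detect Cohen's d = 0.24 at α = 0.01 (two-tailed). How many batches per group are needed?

z_{α/2} = 2.576, z_β = Φ⁻¹(0.92) = 1.405. For small effect (d = 0.24): n per group = 2(z_{α/2} + z_β)²/d² = 2(2.576 + 1.405)²/0.24² = 550.3 → 551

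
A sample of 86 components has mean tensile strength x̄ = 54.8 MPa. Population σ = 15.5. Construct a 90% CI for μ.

CI = x̄ ± z*(σ/√n) = 54.8 ± 1.645(15.5/√86) = 54.8 ± 2.75 = (52.05, 57.55)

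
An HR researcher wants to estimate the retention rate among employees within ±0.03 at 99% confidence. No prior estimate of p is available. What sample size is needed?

Conservative approach: use p = 0.5 (maximizes p(1-p) = 0.25). n = z²(0.25)/E² = 2.576²×0.25/0.03² = 1843.3 → n = 1844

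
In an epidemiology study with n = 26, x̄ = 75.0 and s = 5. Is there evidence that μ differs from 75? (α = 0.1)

t = (x̄ - μ₀)/(s/√n) = (75.0 - 75)/(5/√26) = 0.0. df = 25, critical t = ±1.708. Fail to reject H₀.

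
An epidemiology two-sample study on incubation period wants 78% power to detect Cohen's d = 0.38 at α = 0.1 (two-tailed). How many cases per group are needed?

z_{α/2} = 1.645, z_β = Φ⁻¹(0.78) = 0.772. For small effect (d = 0.38): n per group = 2(z_{α/2} + z_β)²/d² = 2(1.645 + 0.772)²/0.38² = 80.9 → 81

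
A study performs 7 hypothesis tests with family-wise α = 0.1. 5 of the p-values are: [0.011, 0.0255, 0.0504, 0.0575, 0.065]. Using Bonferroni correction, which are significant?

Bonferroni α = 0.1/7 = 0.01429. Significant p-values: [0.011]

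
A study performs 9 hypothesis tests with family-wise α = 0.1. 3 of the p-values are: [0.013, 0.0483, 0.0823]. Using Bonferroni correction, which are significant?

Bonferroni α = 0.1/9 = 0.01111. None of the given p-values are significant.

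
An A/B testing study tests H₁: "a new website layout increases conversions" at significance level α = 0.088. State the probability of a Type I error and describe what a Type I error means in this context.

P(Type I error) = α = 0.088. A Type I error is rejecting H₀ when H₀ is actually true (false positive) — here, concluding that a new website layout increases conversions when in fact this is not the case. Consequence: rolling out a layout that doesn't actually help — wasted engineering effort.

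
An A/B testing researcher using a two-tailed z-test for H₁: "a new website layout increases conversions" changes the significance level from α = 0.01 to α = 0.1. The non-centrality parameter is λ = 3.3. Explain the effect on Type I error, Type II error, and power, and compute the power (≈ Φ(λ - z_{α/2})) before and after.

Increasing α from 0.01 to 0.1:
• Type I error rate increases (α is the Type I rate by definition).
• Critical value moves from z_{α/2} = 2.576 to 1.645, so power = Φ(λ - z_{α/2}) goes from Φ(3.3 - 2.576) = 0.765 to Φ(3.3 - 1.645) = 0.951.
• Type II error rate β = 1 - power therefore decreases (0.235 → 0.049).
Appropriate when false negatives are costly — here, discarding a layout that would have improved conversions — lost revenue.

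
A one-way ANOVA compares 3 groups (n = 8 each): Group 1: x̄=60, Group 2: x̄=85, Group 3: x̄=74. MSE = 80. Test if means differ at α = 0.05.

Grand mean = 73.0. SS_between = 2512.0, MS_between = 1256.0. F = 15.7, F_crit ≈ 3.467. Reject H₀.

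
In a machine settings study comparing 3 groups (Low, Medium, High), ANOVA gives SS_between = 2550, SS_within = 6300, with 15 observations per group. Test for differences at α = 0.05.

df_between = 2, df_within = 42. F = MS_between/MS_within = 1275.0/150.0 = 8.5. F_crit ≈ 3.22. Reject H₀. At least one mean differs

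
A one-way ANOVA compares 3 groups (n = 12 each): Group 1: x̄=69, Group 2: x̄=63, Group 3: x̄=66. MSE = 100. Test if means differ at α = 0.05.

Grand mean = 66.0. SS_between = 216.0, MS_between = 108.0. F = 1.08, F_crit ≈ 3.285. Fail to reject H₀.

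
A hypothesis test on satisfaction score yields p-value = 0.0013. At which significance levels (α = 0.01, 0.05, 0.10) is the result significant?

p = 0.0013. Significant at: α = 0.01, 0.05, 0.1.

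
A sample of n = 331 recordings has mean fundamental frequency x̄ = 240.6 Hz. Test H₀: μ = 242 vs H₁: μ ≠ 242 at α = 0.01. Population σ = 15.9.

z = (x̄ - μ₀)/(σ/√n) = (240.6 - 242)/(15.9/√331) = -1.602. Critical value: ±2.576. Since |-1.602| ≤ 2.576, Fail to reject H₀.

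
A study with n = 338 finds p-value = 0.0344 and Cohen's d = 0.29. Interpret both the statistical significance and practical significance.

Statistically significant (p = 0.0344 < 0.05). Cohen's d = 0.29 indicates a small effect size. Both statistical and practical significance should be considered.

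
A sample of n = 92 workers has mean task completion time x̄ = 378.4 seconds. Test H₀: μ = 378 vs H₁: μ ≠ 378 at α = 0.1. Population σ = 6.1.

z = (x̄ - μ₀)/(σ/√n) = (378.4 - 378)/(6.1/√92) = 0.629. Critical value: ±1.645. Since |0.629| ≤ 1.645, Fail to reject H₀.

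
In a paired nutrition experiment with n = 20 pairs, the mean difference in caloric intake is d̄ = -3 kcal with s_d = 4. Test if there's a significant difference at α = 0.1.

t = d̄/(s_d/√n) = -3/(4/√20) = -3.354. df = 19, critical t = ±1.729. Reject H₀.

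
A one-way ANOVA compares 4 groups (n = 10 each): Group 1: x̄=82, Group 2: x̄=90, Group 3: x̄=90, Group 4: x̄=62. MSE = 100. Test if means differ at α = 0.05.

Grand mean = 81.0. SS_between = 5240.0, MS_between = 1746.67. F = 17.467, F_crit ≈ 2.866. Reject H₀.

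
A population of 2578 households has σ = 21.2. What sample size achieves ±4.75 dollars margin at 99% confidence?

Without FPC: n₀ = (2.576×21.2/4.75)² = 132.183. With FPC: n = n₀N/(n₀+N-1) = 125.8 → n = 126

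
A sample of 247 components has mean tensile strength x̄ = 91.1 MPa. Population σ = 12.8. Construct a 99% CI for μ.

CI = x̄ ± z*(σ/√n) = 91.1 ± 2.576(12.8/√247) = 91.1 ± 2.1 = (89.0, 93.2)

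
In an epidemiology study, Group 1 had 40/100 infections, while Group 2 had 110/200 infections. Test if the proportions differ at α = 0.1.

p̂₁ = 0.4, p̂₂ = 0.55, pooled p̂ = 0.5. z = -2.449. Critical: ±1.645. Reject H₀.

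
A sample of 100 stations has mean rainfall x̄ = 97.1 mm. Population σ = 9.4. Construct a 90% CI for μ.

CI = x̄ ± z*(σ/√n) = 97.1 ± 1.645(9.4/√100) = 97.1 ± 1.55 = (95.55, 98.65)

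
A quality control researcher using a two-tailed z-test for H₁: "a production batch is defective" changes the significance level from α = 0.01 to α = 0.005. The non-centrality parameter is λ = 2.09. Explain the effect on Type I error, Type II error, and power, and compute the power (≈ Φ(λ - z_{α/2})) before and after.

Decreasing α from 0.01 to 0.005:
• Type I error rate decreases (α is the Type I rate by definition).
• Critical value moves from z_{α/2} = 2.576 to 2.807, so power = Φ(λ - z_{α/2}) goes from Φ(2.09 - 2.576) = 0.313 to Φ(2.09 - 2.807) = 0.237.
• Type II error rate β = 1 - power therefore increases (0.687 → 0.763).
Appropriate when false positives are costly — here, scrapping a good batch — wasted material and cost for no reason.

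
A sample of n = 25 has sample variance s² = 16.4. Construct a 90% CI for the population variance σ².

df = 24. χ²_{0.05} = 36.415, χ²_{0.95} = 13.848. CI for σ² = ((n-1)s²/χ²_{α/2}, (n-1)s²/χ²_{1-α/2}) = (24·16.4/36.415, 24·16.4/13.848) = (10.81, 28.42)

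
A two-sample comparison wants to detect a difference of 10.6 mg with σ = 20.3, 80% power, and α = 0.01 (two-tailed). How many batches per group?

n per group = 2(z_α/2 + z_β)²σ²/d² = 2×(2.576 + 0.84)²×20.3²/10.6² = 85.6 → n = 86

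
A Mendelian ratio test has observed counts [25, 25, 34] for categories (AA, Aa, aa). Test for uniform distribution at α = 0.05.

Expected = 28 each. χ² = Σ(O-E)²/E = 1.929. df = 2, critical value = 5.991. Fail to reject H₀.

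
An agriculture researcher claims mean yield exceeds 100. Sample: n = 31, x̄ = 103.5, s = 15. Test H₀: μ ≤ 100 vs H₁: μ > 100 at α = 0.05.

t = (103.5 - 100)/(15/√31) = 1.299, df = 30. Critical t = 1.697. Fail to reject H₀.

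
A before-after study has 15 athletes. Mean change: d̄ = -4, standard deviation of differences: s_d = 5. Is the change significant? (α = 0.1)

t = d̄/(s_d/√n) = -4/(5/√15) = -3.098. df = 14, critical t = ±1.761. Reject H₀.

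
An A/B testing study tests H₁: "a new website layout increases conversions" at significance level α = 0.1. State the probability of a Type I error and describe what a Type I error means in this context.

P(Type I error) = α = 0.1. A Type I error is rejecting H₀ when H₀ is actually true (false positive) — here, concluding that a new website layout increases conversions when in fact this is not the case. Consequence: rolling out a layout that doesn't actually help — wasted engineering effort.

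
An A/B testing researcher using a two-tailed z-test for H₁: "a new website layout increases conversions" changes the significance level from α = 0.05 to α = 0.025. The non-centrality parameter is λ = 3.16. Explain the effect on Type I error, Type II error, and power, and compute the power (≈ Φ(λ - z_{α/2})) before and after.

Decreasing α from 0.05 to 0.025:
• Type I error rate decreases (α is the Type I rate by definition).
• Critical value moves from z_{α/2} = 1.96 to 2.241, so power = Φ(λ - z_{α/2}) goes from Φ(3.16 - 1.96) = 0.885 to Φ(3.16 - 2.241) = 0.821.
• Type II error rate β = 1 - power therefore increases (0.115 → 0.179).
Appropriate when false positives are costly — here, rolling out a layout that doesn't actually help — wasted engineering effort.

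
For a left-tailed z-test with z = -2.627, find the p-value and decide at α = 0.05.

p = P(Z < -2.627) = Φ(-2.627) ≈ 0.0043. Since p < 0.05, reject H₀ (significant) at α = 0.05.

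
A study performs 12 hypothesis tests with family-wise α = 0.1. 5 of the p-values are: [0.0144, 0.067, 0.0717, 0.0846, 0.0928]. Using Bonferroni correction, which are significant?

Bonferroni α = 0.1/12 = 0.00833. None of the given p-values are significant.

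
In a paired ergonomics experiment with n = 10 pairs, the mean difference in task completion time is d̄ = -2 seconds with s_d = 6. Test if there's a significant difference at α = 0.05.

t = d̄/(s_d/√n) = -2/(6/√10) = -1.054. df = 9, critical t = ±2.262. Fail to reject H₀.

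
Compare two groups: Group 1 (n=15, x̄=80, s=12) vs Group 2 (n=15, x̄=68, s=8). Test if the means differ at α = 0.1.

Pooled sp = 10.2. t = 3.223, df = 28. Critical t = ±1.701. Reject H₀.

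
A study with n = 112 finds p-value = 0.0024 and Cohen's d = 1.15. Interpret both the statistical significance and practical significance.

Statistically significant (p = 0.0024 < 0.05). Cohen's d = 1.15 indicates a large effect size. Both statistical and practical significance should be considered.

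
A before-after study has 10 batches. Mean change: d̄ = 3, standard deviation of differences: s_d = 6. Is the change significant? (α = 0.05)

t = d̄/(s_d/√n) = 3/(6/√10) = 1.581. df = 9, critical t = ±2.262. Fail to reject H₀.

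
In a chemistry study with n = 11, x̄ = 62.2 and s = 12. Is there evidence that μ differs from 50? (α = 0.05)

t = (x̄ - μ₀)/(s/√n) = (62.2 - 50)/(12/√11) = 3.372. df = 10, critical t = ±2.228. Reject H₀.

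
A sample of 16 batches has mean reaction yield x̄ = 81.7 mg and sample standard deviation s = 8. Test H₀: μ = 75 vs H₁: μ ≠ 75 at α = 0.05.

t = (x̄ - μ₀)/(s/√n) = (81.7 - 75)/(8/√16) = 3.35. df = 15, critical t = ±2.131. Reject H₀.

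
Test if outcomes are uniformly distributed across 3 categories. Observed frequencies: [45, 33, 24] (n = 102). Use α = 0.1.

Expected = 34 each. χ² = Σ(O-E)²/E = 6.529. df = 2, critical value = 4.605. Reject H₀.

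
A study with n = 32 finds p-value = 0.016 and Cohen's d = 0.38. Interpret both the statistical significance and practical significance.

Statistically significant (p = 0.016 < 0.05). Cohen's d = 0.38 indicates a small effect size. Both statistical and practical significance should be considered.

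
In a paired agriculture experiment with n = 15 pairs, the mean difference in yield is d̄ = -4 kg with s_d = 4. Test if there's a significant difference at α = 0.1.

t = d̄/(s_d/√n) = -4/(4/√15) = -3.873. df = 14, critical t = ±1.761. Reject H₀.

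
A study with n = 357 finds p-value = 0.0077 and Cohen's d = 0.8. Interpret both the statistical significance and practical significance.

Statistically significant (p = 0.0077 < 0.05). Cohen's d = 0.8 indicates a large effect size. Both statistical and practical significance should be considered.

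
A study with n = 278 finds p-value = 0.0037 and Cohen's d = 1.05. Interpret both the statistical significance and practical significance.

Statistically significant (p = 0.0037 < 0.05). Cohen's d = 1.05 indicates a large effect size. Both statistical and practical significance should be considered.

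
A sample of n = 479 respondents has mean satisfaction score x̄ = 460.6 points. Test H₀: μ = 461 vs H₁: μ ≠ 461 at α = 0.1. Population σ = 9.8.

z = (x̄ - μ₀)/(σ/√n) = (460.6 - 461)/(9.8/√479) = -0.893. Critical value: ±1.645. Since |-0.893| ≤ 1.645, Fail to reject H₀.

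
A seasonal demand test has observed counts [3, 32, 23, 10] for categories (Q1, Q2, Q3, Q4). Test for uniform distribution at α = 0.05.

Expected = 17 each. χ² = Σ(O-E)²/E = 29.765. df = 3, critical value = 7.815. Reject H₀.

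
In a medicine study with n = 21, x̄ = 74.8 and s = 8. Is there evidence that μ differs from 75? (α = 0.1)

t = (x̄ - μ₀)/(s/√n) = (74.8 - 75)/(8/√21) = -0.115. df = 20, critical t = ±1.725. Fail to reject H₀.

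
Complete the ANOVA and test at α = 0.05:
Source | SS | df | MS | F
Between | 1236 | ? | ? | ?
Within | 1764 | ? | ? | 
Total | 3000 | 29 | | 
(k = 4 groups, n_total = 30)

df_between = 3, df_within = 26. MS_between = 412.0, MS_within = 67.85. F = 6.073, F_crit ≈ 2.975. Reject H₀.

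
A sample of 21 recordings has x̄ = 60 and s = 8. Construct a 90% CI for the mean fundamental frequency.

CI = x̄ ± t*(s/√n) = 60 ± 1.725(8/√21) = (56.99, 63.01)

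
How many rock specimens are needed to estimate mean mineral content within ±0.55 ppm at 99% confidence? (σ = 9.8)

n = (z*σ/E)² = (2.576×9.8/0.55)² = 2106.8 → n = 2107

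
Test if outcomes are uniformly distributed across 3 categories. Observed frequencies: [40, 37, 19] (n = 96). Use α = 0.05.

Expected = 32 each. χ² = Σ(O-E)²/E = 8.062. df = 2, critical value = 5.991. Reject H₀.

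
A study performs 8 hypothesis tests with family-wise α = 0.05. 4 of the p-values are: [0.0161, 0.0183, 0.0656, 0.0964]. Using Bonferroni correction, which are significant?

Bonferroni α = 0.05/8 = 0.00625. None of the given p-values are significant.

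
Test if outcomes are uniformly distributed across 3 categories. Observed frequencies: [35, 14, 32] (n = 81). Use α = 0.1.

Expected = 27 each. χ² = Σ(O-E)²/E = 9.556. df = 2, critical value = 4.605. Reject H₀.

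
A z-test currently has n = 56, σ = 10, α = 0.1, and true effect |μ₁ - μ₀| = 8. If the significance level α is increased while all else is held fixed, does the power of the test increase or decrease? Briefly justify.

Power increases: a larger α lowers the critical value, so more of the H₁ sampling distribution falls in the rejection region.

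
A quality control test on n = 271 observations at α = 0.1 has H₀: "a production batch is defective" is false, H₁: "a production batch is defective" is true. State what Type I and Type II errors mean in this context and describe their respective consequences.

Type I (false positive): concluding that a production batch is defective when it is not — scrapping a good batch — wasted material and cost for no reason. Type II (false negative): failing to conclude that a production batch is defective when it is — shipping a defective batch — faulty products reach customers. Which is costlier depends on domain priorities and is a judgement call rather than a statistical fact.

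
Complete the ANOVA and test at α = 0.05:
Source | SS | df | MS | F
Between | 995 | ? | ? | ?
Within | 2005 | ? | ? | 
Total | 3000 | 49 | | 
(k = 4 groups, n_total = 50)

df_between = 3, df_within = 46. MS_between = 331.67, MS_within = 43.59. F = 7.609, F_crit ≈ 2.807. Reject H₀.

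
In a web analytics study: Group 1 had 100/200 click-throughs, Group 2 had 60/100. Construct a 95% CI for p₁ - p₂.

p̂₁ = 0.5, p̂₂ = 0.6. Difference = -0.1. CI = (-0.218, 0.018)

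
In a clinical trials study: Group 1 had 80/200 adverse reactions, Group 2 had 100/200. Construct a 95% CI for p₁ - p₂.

p̂₁ = 0.4, p̂₂ = 0.5. Difference = -0.1. CI = (-0.197, -0.003)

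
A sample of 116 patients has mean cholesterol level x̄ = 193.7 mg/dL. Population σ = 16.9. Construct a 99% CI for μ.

CI = x̄ ± z*(σ/√n) = 193.7 ± 2.576(16.9/√116) = 193.7 ± 4.04 = (189.66, 197.74)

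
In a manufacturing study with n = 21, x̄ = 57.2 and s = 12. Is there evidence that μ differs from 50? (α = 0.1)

t = (x̄ - μ₀)/(s/√n) = (57.2 - 50)/(12/√21) = 2.75. df = 20, critical t = ±1.725. Reject H₀.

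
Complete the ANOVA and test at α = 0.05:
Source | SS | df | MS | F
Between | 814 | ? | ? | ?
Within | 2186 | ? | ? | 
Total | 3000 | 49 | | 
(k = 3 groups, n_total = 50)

df_between = 2, df_within = 47. MS_between = 407.0, MS_within = 46.51. F = 8.751, F_crit ≈ 3.195. Reject H₀.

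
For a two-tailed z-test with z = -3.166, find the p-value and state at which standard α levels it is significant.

p = 2·P(Z > |-3.166|) = 2·(1 - Φ(3.166)) ≈ 0.0015. Significant at α = 0.1; Significant at α = 0.05; Significant at α = 0.01.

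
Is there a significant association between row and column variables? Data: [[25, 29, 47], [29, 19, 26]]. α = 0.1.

χ² = 4.359. df = 2, critical = 4.605. Fail to reject H₀. No evidence of dependence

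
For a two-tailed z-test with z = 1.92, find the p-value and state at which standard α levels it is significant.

p = 2·P(Z > |1.92|) = 2·(1 - Φ(1.92)) ≈ 0.0549. Significant at α = 0.1.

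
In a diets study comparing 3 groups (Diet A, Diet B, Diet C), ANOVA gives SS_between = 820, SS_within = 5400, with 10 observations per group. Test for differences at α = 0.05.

df_between = 2, df_within = 27. F = MS_between/MS_within = 410.0/200.0 = 2.05. F_crit ≈ 3.354. Fail to reject H₀.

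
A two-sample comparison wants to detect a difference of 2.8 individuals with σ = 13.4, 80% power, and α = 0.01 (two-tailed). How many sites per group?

n per group = 2(z_α/2 + z_β)²σ²/d² = 2×(2.576 + 0.84)²×13.4²/2.8² = 534.5 → n = 535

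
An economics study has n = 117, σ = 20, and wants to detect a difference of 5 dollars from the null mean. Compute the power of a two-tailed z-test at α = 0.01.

SE = σ/√n = 20/√117 = 1.849. Non-centrality λ = d/SE = 5/1.849 = 2.704. Power ≈ Φ(λ - z_{α/2}) = Φ(2.704 - 2.576) = Φ(0.128) = 0.551.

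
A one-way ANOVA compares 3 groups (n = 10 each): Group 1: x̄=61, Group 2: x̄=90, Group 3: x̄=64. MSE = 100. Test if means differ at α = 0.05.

Grand mean = 71.67. SS_between = 5086.67, MS_between = 2543.33. F = 25.433, F_crit ≈ 3.354. Reject H₀.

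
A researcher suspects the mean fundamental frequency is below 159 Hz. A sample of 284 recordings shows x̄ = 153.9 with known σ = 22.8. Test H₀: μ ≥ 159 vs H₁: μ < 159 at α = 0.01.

z = -3.77. Critical value: -2.33. Reject H₀.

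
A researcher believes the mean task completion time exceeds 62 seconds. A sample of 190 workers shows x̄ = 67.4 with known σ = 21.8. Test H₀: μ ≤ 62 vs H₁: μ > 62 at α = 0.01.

z = 3.414. Critical value: 2.33. Reject H₀.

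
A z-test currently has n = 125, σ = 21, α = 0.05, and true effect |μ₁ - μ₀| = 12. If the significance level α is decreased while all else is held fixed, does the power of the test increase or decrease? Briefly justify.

Power decreases: a smaller α raises the critical value, so less of the H₁ sampling distribution falls in the rejection region.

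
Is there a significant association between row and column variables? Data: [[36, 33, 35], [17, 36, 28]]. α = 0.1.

χ² = 4.936. df = 2, critical = 4.605. Reject H₀. Variables are dependent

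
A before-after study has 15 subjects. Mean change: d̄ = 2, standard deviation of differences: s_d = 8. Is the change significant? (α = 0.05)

t = d̄/(s_d/√n) = 2/(8/√15) = 0.968. df = 14, critical t = ±2.145. Fail to reject H₀.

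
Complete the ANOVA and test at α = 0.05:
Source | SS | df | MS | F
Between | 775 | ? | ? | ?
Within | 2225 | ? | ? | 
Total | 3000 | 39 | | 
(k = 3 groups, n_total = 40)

df_between = 2, df_within = 37. MS_between = 387.5, MS_within = 60.14. F = 6.444, F_crit ≈ 3.252. Reject H₀.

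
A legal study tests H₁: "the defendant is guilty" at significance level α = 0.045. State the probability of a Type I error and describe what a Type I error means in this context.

P(Type I error) = α = 0.045. A Type I error is rejecting H₀ when H₀ is actually true (false positive) — here, concluding that the defendant is guilty when in fact this is not the case. Consequence: convicting an innocent person.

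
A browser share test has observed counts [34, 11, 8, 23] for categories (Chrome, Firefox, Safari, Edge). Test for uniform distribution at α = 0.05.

Expected = 19 each. χ² = Σ(O-E)²/E = 22.421. df = 3, critical value = 7.815. Reject H₀.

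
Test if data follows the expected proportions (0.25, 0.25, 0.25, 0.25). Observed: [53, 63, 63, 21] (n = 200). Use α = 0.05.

Expected: [50.0, 50.0, 50.0, 50.0]. χ² = 23.76. df = 3, critical = 7.815. Reject H₀.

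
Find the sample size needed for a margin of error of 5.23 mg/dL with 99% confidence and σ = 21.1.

n = (z*σ/E)² = (2.576×21.1/5.23)² = 108.01 → n = 109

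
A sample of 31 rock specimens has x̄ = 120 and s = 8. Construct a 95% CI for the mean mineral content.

CI = x̄ ± t*(s/√n) = 120 ± 2.042(8/√31) = (117.07, 122.93)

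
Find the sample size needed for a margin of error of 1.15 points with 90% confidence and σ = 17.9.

n = (z*σ/E)² = (1.645×17.9/1.15)² = 655.6 → n = 656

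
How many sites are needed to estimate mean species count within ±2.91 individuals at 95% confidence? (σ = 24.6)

n = (z*σ/E)² = (1.96×24.6/2.91)² = 274.5 → n = 275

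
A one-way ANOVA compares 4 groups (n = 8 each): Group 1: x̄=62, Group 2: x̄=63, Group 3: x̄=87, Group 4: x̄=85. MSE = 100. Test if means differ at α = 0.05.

Grand mean = 74.25. SS_between = 4438.0, MS_between = 1479.33. F = 14.793, F_crit ≈ 2.947. Reject H₀.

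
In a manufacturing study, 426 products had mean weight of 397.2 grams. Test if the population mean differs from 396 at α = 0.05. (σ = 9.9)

z = (x̄ - μ₀)/(σ/√n) = (397.2 - 396)/(9.9/√426) = 2.502. Critical value: ±1.96. Since |2.502| > 1.96, Reject H₀.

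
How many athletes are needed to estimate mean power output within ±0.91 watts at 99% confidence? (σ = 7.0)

n = (z*σ/E)² = (2.576×7.0/0.91)² = 392.6 → n = 393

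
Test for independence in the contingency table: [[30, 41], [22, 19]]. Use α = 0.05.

χ² = 1.359. df = 1, critical = 3.841. Fail to reject H₀. No evidence of dependence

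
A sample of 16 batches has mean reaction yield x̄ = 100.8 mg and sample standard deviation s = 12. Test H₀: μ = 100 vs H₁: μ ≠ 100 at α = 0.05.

t = (x̄ - μ₀)/(s/√n) = (100.8 - 100)/(12/√16) = 0.267. df = 15, critical t = ±2.131. Fail to reject H₀.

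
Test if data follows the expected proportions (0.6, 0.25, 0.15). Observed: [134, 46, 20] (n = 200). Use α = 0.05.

Expected: [120.0, 50.0, 30.0]. χ² = 5.287. df = 2, critical = 5.991. Fail to reject H₀.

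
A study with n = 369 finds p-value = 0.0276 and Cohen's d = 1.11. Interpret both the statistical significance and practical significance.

Statistically significant (p = 0.0276 < 0.05). Cohen's d = 1.11 indicates a large effect size. Both statistical and practical significance should be considered.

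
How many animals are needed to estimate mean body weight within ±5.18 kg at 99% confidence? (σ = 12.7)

n = (z*σ/E)² = (2.576×12.7/5.18)² = 39.9 → n = 40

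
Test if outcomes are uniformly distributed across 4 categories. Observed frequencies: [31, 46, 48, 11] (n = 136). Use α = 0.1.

Expected = 34 each. χ² = Σ(O-E)²/E = 25.824. df = 3, critical value = 6.251. Reject H₀.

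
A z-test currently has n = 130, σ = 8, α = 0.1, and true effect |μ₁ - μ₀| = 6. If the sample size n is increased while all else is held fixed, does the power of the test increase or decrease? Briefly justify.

Power increases: a larger n shrinks the standard error σ/√n, moving the sampling distribution under H₁ further from the critical value.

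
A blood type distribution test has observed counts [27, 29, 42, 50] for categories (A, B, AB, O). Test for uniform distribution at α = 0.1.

Expected = 37 each. χ² = Σ(O-E)²/E = 9.676. df = 3, critical value = 6.251. Reject H₀.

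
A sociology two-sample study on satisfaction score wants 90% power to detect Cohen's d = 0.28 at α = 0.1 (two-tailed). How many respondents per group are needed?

z_{α/2} = 1.645, z_β = Φ⁻¹(0.9) = 1.282. For small effect (d = 0.28): n per group = 2(z_{α/2} + z_β)²/d² = 2(1.645 + 1.282)²/0.28² = 218.6 → 219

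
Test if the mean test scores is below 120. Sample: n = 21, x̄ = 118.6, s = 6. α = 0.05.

t = (118.6 - 120)/(6/√21) = -1.069, df = 20. Critical t = -1.725. Fail to reject H₀.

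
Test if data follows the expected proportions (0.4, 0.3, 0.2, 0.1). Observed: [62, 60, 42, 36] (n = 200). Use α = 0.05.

Expected: [80.0, 60.0, 40.0, 20.0]. χ² = 16.95. df = 3, critical = 7.815. Reject H₀.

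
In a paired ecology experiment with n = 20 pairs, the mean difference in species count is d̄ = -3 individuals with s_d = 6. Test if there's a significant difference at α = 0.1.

t = d̄/(s_d/√n) = -3/(6/√20) = -2.236. df = 19, critical t = ±1.729. Reject H₀.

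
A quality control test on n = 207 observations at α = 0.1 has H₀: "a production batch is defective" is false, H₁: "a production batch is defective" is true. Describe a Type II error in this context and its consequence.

Type II error: failing to reject H₀ when it is false — concluding that a production batch is defective is not supported when in fact it is. Consequence: shipping a defective batch — faulty products reach customers.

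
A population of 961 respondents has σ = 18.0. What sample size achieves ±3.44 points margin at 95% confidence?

Without FPC: n₀ = (1.96×18.0/3.44)² = 105.182. With FPC: n = n₀N/(n₀+N-1) = 94.9 → n = 95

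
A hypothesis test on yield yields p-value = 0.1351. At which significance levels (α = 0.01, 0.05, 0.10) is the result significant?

p = 0.1351. Not significant at any of the given levels.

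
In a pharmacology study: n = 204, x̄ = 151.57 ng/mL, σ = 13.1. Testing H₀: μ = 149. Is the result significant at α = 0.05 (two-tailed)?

z = (151.57 - 149)/(13.1/√204) = 2.802. Since |z| > 1.96, significant at α = 0.05.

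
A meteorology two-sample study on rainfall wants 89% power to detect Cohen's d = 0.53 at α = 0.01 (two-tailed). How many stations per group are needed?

z_{α/2} = 2.576, z_β = Φ⁻¹(0.89) = 1.227. For medium effect (d = 0.53): n per group = 2(z_{α/2} + z_β)²/d² = 2(2.576 + 1.227)²/0.53² = 103.0 → 103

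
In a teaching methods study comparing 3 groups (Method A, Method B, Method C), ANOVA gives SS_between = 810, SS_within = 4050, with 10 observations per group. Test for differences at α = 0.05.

df_between = 2, df_within = 27. F = MS_between/MS_within = 405.0/150.0 = 2.7. F_crit ≈ 3.354. Fail to reject H₀.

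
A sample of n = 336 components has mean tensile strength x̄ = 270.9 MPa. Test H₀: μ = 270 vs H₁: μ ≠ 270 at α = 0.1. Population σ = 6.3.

z = (x̄ - μ₀)/(σ/√n) = (270.9 - 270)/(6.3/√336) = 2.619. Critical value: ±1.645. Since |2.619| > 1.645, Reject H₀.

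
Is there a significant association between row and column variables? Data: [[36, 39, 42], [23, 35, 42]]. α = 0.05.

χ² = 1.76. df = 2, critical = 5.991. Fail to reject H₀. No evidence of dependence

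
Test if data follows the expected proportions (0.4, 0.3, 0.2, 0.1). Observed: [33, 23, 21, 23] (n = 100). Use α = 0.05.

Expected: [40.0, 30.0, 20.0, 10.0]. χ² = 19.808. df = 3, critical = 7.815. Reject H₀.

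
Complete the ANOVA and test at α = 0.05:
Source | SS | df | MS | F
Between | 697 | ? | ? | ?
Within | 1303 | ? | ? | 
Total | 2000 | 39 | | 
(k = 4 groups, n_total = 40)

df_between = 3, df_within = 36. MS_between = 232.33, MS_within = 36.19. F = 6.419, F_crit ≈ 2.866. Reject H₀.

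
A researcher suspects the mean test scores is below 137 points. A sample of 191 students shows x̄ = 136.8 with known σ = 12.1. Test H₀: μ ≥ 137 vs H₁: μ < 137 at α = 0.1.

z = -0.228. Critical value: -1.28. Fail to reject H₀.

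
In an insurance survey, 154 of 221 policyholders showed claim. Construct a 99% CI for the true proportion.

p̂ = 0.697. CI = p̂ ± z*√(p̂(1-p̂)/n) = (0.617, 0.776)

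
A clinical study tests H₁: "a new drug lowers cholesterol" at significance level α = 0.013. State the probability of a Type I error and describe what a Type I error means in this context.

P(Type I error) = α = 0.013. A Type I error is rejecting H₀ when H₀ is actually true (false positive) — here, concluding that a new drug lowers cholesterol when in fact this is not the case. Consequence: approving an ineffective drug — patients take a useless medication and may skip effective alternatives.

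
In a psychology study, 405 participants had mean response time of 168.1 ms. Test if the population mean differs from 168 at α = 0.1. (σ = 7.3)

z = (x̄ - μ₀)/(σ/√n) = (168.1 - 168)/(7.3/√405) = 0.276. Critical value: ±1.645. Since |0.276| ≤ 1.645, Fail to reject H₀.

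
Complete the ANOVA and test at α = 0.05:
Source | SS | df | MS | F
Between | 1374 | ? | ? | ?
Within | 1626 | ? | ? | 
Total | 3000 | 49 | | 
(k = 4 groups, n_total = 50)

df_between = 3, df_within = 46. MS_between = 458.0, MS_within = 35.35. F = 12.957, F_crit ≈ 2.807. Reject H₀.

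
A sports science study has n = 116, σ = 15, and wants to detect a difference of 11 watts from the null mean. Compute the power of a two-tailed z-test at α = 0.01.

SE = σ/√n = 15/√116 = 1.393. Non-centrality λ = d/SE = 11/1.393 = 7.898. Power ≈ Φ(λ - z_{α/2}) = Φ(7.898 - 2.576) = Φ(5.322) = 1.0.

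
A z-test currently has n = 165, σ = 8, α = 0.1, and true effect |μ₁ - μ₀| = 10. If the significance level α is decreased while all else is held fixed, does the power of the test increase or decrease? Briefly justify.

Power decreases: a smaller α raises the critical value, so less of the H₁ sampling distribution falls in the rejection region.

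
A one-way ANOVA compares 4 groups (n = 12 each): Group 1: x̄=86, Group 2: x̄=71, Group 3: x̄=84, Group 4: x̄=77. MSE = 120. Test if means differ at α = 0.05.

Grand mean = 79.5. SS_between = 1692.0, MS_between = 564.0. F = 4.7, F_crit ≈ 2.816. Reject H₀.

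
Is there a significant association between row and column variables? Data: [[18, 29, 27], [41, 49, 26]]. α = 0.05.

χ² = 5.077. df = 2, critical = 5.991. Fail to reject H₀. No evidence of dependence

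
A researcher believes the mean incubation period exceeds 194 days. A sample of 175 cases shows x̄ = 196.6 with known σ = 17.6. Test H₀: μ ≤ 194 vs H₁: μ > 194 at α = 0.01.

z = 1.954. Critical value: 2.33. Fail to reject H₀.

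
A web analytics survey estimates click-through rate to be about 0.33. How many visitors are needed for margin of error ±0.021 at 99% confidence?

n = z²p(1-p)/E² = 2.576²×0.33×0.67/0.021² = 3326.9 → n = 3327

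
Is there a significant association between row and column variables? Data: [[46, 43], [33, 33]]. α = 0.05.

χ² = 0.043. df = 1, critical = 3.841. Fail to reject H₀. No evidence of dependence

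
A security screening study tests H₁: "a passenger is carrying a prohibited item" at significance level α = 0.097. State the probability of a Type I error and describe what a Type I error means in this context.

P(Type I error) = α = 0.097. A Type I error is rejecting H₀ when H₀ is actually true (false positive) — here, concluding that a passenger is carrying a prohibited item when in fact this is not the case. Consequence: detaining an innocent passenger — delay and inconvenience.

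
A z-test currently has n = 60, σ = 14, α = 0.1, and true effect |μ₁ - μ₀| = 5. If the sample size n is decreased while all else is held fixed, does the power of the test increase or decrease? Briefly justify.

Power decreases: a smaller n inflates the standard error σ/√n, pulling the sampling distribution under H₁ back toward the critical value.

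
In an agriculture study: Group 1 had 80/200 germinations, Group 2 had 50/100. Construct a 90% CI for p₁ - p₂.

p̂₁ = 0.4, p̂₂ = 0.5. Difference = -0.1. CI = (-0.2, 0.0)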